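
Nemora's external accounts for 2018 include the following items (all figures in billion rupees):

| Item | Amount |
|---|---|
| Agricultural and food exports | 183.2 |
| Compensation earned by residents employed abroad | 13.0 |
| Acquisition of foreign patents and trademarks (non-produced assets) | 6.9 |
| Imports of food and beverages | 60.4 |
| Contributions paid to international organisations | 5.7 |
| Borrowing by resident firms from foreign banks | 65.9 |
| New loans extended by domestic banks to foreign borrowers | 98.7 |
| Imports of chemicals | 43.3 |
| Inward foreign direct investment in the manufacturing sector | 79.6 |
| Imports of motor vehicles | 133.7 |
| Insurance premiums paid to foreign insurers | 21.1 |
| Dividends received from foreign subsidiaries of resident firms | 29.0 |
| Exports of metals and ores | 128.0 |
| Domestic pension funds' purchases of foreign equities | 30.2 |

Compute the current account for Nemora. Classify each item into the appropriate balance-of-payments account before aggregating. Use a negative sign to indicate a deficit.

Goods: -60.4 - 43.3 + 128.0 - 133.7 + 183.2 = 73.8
Services: -21.1
Primary income: 13.0 + 29.0 = 42.0
Secondary income: -5.7
Current account = 73.8 + (-21.1) + 42.0 + (-5.7) = 89.0
(Excluded from the current account — capital account: acquisition of foreign patents and trademarks (non-produced assets) 6.9; financial account: borrowing by resident firms from foreign banks 65.9, new loans extended by domestic banks to foreign borrowers 98.7, inward foreign direct investment in the manufacturing sector 79.6, domestic pension funds' purchases of foreign equities 30.2.)

89.0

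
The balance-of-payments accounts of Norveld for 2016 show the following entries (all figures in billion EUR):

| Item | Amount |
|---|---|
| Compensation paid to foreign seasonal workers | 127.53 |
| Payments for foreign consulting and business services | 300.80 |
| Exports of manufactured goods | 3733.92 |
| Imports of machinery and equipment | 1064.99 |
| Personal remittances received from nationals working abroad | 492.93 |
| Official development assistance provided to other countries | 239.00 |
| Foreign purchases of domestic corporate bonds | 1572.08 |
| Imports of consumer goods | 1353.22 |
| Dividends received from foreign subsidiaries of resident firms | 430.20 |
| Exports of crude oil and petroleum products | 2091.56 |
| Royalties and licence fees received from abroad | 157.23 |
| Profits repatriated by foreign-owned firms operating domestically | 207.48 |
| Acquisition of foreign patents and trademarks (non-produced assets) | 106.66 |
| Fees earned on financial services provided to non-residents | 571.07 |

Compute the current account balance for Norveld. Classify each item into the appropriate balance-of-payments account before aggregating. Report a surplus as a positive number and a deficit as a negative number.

Goods: -1064.99 + 2091.56 + 3733.92 - 1353.22 = 3407.27
Services: 571.07 - 300.80 + 157.23 = 427.50
Primary income: -127.53 + 430.20 - 207.48 = 95.19
Secondary income: -239.00 + 492.93 = 253.93
Current account = 3407.27 + 427.50 + 95.19 + 253.93 = 4183.89
(Excluded from the current account — financial account: foreign purchases of domestic corporate bonds 1572.08; capital account: acquisition of foreign patents and trademarks (non-produced assets) 106.66.)

4183.89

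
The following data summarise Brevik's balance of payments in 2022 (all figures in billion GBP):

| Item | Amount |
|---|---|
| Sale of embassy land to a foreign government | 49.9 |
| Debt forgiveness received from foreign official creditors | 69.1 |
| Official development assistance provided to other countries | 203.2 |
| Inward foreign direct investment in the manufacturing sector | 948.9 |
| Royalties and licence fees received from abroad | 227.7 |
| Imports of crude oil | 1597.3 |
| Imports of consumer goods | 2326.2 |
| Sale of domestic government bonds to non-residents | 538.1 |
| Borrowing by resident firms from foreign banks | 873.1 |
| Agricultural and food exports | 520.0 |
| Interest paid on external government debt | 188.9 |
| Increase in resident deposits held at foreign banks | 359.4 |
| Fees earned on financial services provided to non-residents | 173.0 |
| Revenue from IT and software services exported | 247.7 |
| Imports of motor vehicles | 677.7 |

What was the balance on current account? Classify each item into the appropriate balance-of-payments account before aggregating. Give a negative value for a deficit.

-3824.9

Goods: -1597.3 - 2326.2 + 520.0 - 677.7 = -4081.2
Services: 247.7 + 227.7 + 173.0 = 648.4
Primary income: -188.9
Secondary income: -203.2
Current account = (-4081.2) + 648.4 + (-188.9) + (-203.2) = -3824.9
(Excluded from the current account — capital account: sale of embassy land to a foreign government 49.9, debt forgiveness received from foreign official creditors 69.1; financial account: inward foreign direct investment in the manufacturing sector 948.9, sale of domestic government bonds to non-residents 538.1, borrowing by resident firms from foreign banks 873.1, increase in resident deposits held at foreign banks 359.4.)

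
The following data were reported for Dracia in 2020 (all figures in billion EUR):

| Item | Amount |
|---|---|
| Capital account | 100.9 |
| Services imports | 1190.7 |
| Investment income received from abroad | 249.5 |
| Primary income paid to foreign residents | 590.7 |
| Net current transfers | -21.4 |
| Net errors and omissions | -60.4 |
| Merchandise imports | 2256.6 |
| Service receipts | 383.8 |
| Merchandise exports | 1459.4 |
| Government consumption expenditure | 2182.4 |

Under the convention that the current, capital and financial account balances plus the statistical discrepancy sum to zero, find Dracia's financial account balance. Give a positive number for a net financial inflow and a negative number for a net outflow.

1926.2

Goods balance = 1459.4 - 2256.6 = -797.2
Services balance = 383.8 - 1190.7 = -806.9
Trade balance (goods + services) = -797.2 + (-806.9) = -1604.1
Net primary income = 249.5 - 590.7 = -341.2
Net secondary income = -21.4
Current account = -1604.1 + (-341.2) + (-21.4) = -1966.7
Financial account = -(-1966.7 + 100.9 + (-60.4)) = 1926.2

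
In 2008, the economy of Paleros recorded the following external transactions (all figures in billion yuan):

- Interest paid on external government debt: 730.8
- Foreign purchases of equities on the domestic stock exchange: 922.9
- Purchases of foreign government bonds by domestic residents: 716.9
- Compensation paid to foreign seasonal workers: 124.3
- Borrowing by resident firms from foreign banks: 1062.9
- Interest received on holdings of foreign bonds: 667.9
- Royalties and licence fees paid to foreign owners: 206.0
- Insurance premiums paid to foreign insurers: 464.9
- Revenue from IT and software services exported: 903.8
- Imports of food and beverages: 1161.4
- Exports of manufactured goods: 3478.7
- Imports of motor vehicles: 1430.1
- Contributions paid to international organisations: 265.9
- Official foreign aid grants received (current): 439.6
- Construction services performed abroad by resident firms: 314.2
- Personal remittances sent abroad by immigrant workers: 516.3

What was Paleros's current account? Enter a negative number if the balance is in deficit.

904.5

Goods: -1430.1 + 3478.7 - 1161.4 = 887.2
Services: -206.0 + 903.8 - 464.9 + 314.2 = 547.1
Primary income: -730.8 - 124.3 + 667.9 = -187.2
Secondary income: -265.9 - 516.3 + 439.6 = -342.6
Current account = 887.2 + 547.1 + (-187.2) + (-342.6) = 904.5
(Excluded from the current account — financial account: foreign purchases of equities on the domestic stock exchange 922.9, purchases of foreign government bonds by domestic residents 716.9, borrowing by resident firms from foreign banks 1062.9.)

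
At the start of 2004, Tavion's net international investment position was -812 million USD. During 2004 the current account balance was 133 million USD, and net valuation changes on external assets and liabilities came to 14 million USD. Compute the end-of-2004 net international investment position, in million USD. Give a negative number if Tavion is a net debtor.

-665

Change in NIIP = current account + net valuation change = 133 + 14 = 147
End-of-year NIIP = -812 + 147 = -665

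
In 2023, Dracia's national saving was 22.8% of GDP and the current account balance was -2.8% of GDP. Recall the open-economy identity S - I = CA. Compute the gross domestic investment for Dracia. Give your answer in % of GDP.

I = S - CA = 22.8 - (-2.8) = 25.6

25.6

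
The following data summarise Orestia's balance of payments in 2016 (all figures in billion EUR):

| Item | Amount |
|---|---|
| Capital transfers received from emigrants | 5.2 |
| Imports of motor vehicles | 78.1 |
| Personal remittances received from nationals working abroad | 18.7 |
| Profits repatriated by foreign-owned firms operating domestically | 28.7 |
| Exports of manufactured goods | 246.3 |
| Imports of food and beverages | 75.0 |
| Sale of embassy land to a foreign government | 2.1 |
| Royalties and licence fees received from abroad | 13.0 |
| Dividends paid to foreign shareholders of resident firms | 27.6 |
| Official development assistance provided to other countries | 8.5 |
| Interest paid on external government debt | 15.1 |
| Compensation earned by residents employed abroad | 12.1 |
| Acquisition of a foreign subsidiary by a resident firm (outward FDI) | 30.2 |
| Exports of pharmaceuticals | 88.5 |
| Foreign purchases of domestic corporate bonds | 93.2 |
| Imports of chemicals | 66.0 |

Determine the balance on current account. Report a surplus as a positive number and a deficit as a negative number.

Goods: -75.0 - 78.1 + 246.3 + 88.5 - 66.0 = 115.7
Services: 13.0
Primary income: 12.1 - 15.1 - 28.7 - 27.6 = -59.3
Secondary income: 18.7 - 8.5 = 10.2
Current account = 115.7 + 13.0 + (-59.3) + 10.2 = 79.6
(Excluded from the current account — capital account: capital transfers received from emigrants 5.2, sale of embassy land to a foreign government 2.1; financial account: acquisition of a foreign subsidiary by a resident firm (outward FDI) 30.2, foreign purchases of domestic corporate bonds 93.2.)

79.6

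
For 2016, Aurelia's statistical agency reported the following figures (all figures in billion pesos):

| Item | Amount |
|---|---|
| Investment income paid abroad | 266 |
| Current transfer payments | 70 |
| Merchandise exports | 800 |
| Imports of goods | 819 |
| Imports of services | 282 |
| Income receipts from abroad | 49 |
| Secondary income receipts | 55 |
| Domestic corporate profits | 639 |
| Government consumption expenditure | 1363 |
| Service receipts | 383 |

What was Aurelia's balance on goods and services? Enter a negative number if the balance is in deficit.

Goods balance = 800 - 819 = -19
Services balance = 383 - 282 = 101
Trade balance (goods + services) = -19 + 101 = 82

82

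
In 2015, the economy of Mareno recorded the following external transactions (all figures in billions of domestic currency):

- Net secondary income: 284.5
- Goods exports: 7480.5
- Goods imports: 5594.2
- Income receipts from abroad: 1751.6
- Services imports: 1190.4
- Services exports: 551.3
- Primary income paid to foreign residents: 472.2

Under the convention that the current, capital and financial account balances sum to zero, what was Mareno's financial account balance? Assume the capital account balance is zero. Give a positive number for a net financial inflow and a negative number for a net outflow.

Goods balance = 7480.5 - 5594.2 = 1886.3
Services balance = 551.3 - 1190.4 = -639.1
Trade balance (goods + services) = 1886.3 + (-639.1) = 1247.2
Net primary income = 1751.6 - 472.2 = 1279.4
Net secondary income = 284.5
Current account = 1247.2 + 1279.4 + 284.5 = 2811.1
Financial account = -(2811.1) = -2811.1

-2811.1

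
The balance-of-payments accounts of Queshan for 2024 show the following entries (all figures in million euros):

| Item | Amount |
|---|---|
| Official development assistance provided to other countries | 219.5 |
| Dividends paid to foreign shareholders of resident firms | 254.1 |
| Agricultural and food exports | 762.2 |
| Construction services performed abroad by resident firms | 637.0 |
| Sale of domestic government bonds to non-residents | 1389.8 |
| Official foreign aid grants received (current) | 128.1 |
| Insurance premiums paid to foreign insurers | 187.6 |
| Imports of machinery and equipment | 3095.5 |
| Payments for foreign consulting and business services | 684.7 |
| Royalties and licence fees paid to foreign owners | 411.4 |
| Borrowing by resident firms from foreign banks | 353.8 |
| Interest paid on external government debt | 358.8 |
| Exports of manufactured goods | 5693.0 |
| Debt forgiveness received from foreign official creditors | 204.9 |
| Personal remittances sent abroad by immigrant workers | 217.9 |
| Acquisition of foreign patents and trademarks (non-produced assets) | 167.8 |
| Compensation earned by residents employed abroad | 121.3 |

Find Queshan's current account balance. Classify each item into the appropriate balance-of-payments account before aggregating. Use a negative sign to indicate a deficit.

1912.1

Goods: -3095.5 + 5693.0 + 762.2 = 3359.7
Services: -187.6 - 684.7 - 411.4 + 637.0 = -646.7
Primary income: -254.1 + 121.3 - 358.8 = -491.6
Secondary income: -219.5 - 217.9 + 128.1 = -309.3
Current account = 3359.7 + (-646.7) + (-491.6) + (-309.3) = 1912.1
(Excluded from the current account — financial account: sale of domestic government bonds to non-residents 1389.8, borrowing by resident firms from foreign banks 353.8; capital account: debt forgiveness received from foreign official creditors 204.9, acquisition of foreign patents and trademarks (non-produced assets) 167.8.)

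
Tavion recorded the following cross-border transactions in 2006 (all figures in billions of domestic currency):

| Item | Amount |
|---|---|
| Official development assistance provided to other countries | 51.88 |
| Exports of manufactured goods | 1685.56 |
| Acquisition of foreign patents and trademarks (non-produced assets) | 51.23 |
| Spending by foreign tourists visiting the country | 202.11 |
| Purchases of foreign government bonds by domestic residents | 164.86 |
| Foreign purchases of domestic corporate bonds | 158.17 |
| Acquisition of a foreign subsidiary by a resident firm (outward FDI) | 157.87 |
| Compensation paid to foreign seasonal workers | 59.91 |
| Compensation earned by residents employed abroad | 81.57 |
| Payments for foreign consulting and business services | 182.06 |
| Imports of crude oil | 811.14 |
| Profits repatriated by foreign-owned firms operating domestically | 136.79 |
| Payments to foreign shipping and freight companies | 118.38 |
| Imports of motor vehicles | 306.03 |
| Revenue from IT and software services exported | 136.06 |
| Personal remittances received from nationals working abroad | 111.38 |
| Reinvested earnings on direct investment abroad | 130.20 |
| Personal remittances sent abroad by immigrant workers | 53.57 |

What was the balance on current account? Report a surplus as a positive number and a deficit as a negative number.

Goods: -306.03 - 811.14 + 1685.56 = 568.39
Services: 136.06 - 182.06 - 118.38 + 202.11 = 37.73
Primary income: 81.57 + 130.20 - 59.91 - 136.79 = 15.07
Secondary income: -53.57 - 51.88 + 111.38 = 5.93
Current account = 568.39 + 37.73 + 15.07 + 5.93 = 627.12
(Excluded from the current account — capital account: acquisition of foreign patents and trademarks (non-produced assets) 51.23; financial account: purchases of foreign government bonds by domestic residents 164.86, foreign purchases of domestic corporate bonds 158.17, acquisition of a foreign subsidiary by a resident firm (outward FDI) 157.87.)

627.12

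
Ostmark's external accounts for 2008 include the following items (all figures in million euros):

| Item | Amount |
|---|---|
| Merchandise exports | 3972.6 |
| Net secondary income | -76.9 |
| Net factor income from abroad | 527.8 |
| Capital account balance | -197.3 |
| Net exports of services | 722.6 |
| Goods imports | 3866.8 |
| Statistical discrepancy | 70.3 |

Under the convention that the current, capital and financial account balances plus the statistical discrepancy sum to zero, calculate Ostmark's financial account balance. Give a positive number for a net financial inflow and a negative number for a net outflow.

Goods balance = 3972.6 - 3866.8 = 105.8
Services balance = 722.6
Trade balance (goods + services) = 105.8 + 722.6 = 828.4
Net primary income = 527.8
Net secondary income = -76.9
Current account = 828.4 + 527.8 + (-76.9) = 1279.3
Financial account = -(1279.3 + (-197.3) + 70.3) = -1152.3

-1152.3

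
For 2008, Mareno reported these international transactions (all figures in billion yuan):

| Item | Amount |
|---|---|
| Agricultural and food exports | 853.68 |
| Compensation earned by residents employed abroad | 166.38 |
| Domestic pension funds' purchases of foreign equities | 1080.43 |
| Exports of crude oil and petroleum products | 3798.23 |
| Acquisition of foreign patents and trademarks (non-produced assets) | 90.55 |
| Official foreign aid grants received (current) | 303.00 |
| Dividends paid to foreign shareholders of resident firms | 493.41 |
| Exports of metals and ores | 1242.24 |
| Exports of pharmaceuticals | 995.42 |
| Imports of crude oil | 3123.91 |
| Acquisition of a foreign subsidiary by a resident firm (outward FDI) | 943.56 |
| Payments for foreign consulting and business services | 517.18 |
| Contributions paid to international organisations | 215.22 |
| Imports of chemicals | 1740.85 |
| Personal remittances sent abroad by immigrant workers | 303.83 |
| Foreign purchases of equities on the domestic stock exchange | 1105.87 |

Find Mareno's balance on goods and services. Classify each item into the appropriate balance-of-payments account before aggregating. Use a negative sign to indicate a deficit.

Goods: -1740.85 + 995.42 + 1242.24 + 853.68 + 3798.23 - 3123.91 = 2024.81
Services: -517.18
Trade balance = 2024.81 + (-517.18) = 1507.63
(Excluded from the trade balance — primary income: compensation earned by residents employed abroad 166.38, dividends paid to foreign shareholders of resident firms 493.41; financial account: domestic pension funds' purchases of foreign equities 1080.43, acquisition of a foreign subsidiary by a resident firm (outward FDI) 943.56, foreign purchases of equities on the domestic stock exchange 1105.87; capital account: acquisition of foreign patents and trademarks (non-produced assets) 90.55; secondary income: official foreign aid grants received (current) 303.00, contributions paid to international organisations 215.22, personal remittances sent abroad by immigrant workers 303.83.)

1507.63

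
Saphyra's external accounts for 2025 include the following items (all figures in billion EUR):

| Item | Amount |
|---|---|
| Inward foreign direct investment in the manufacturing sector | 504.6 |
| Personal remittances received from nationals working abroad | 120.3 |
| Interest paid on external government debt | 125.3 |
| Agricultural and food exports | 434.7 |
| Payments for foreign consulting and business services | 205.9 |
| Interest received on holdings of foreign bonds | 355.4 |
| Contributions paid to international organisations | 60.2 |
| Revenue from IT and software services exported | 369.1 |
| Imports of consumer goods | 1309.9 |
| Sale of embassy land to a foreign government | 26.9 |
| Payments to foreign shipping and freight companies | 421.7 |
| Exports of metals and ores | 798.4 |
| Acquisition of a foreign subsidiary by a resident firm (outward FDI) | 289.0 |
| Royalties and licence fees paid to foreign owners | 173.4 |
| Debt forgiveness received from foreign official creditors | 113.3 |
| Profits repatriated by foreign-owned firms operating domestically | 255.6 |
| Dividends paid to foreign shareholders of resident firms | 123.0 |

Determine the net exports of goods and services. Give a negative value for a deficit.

Goods: 434.7 - 1309.9 + 798.4 = -76.8
Services: 369.1 - 173.4 - 205.9 - 421.7 = -431.9
Trade balance = -76.8 + (-431.9) = -508.7
(Excluded from the trade balance — financial account: inward foreign direct investment in the manufacturing sector 504.6, acquisition of a foreign subsidiary by a resident firm (outward FDI) 289.0; secondary income: personal remittances received from nationals working abroad 120.3, contributions paid to international organisations 60.2; primary income: interest paid on external government debt 125.3, interest received on holdings of foreign bonds 355.4, profits repatriated by foreign-owned firms operating domestically 255.6, dividends paid to foreign shareholders of resident firms 123.0; capital account: sale of embassy land to a foreign government 26.9, debt forgiveness received from foreign official creditors 113.3.)

-508.7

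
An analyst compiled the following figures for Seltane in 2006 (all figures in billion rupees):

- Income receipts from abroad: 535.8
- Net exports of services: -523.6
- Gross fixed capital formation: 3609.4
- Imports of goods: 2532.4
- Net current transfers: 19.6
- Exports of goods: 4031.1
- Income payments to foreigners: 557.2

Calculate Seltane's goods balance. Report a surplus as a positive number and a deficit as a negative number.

Goods balance = 4031.1 - 2532.4 = 1498.7

1498.7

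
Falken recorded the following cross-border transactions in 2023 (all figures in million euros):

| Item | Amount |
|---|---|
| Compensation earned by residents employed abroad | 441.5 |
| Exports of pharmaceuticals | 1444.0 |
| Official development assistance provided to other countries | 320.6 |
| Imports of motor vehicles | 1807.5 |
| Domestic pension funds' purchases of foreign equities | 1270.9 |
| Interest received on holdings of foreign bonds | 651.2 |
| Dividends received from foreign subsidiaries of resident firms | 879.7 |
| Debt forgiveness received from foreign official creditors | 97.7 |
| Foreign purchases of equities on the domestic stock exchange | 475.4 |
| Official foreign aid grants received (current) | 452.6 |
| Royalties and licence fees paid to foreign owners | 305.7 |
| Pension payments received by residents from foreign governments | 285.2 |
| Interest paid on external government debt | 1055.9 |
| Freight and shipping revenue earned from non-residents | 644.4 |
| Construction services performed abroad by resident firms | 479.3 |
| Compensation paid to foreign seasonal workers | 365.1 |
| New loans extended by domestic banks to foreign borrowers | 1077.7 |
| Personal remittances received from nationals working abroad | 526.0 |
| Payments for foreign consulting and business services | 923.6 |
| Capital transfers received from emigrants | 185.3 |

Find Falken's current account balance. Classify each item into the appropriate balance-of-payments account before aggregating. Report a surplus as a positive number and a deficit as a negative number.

Goods: 1444.0 - 1807.5 = -363.5
Services: 479.3 + 644.4 - 305.7 - 923.6 = -105.6
Primary income: -1055.9 + 879.7 + 441.5 - 365.1 + 651.2 = 551.4
Secondary income: -320.6 + 526.0 + 452.6 + 285.2 = 943.2
Current account = (-363.5) + (-105.6) + 551.4 + 943.2 = 1025.5
(Excluded from the current account — financial account: domestic pension funds' purchases of foreign equities 1270.9, foreign purchases of equities on the domestic stock exchange 475.4, new loans extended by domestic banks to foreign borrowers 1077.7; capital account: debt forgiveness received from foreign official creditors 97.7, capital transfers received from emigrants 185.3.)

1025.5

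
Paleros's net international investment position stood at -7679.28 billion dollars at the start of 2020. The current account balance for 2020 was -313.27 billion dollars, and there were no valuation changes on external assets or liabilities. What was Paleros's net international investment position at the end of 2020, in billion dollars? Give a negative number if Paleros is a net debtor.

-7992.55

With no valuation effects, change in NIIP = current account = -313.27
End-of-year NIIP = -7679.28 + (-313.27) = -7992.55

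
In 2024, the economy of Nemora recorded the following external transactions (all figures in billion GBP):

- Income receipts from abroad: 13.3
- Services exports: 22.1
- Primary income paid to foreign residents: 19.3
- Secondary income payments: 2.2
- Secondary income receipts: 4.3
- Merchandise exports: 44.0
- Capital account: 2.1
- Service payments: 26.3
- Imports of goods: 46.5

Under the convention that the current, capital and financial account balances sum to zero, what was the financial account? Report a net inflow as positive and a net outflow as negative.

8.5

Goods balance = 44.0 - 46.5 = -2.5
Services balance = 22.1 - 26.3 = -4.2
Trade balance (goods + services) = -2.5 + (-4.2) = -6.7
Net primary income = 13.3 - 19.3 = -6.0
Net secondary income = 4.3 - 2.2 = 2.1
Current account = -6.7 + (-6.0) + 2.1 = -10.6
Financial account = -(-10.6 + 2.1) = 8.5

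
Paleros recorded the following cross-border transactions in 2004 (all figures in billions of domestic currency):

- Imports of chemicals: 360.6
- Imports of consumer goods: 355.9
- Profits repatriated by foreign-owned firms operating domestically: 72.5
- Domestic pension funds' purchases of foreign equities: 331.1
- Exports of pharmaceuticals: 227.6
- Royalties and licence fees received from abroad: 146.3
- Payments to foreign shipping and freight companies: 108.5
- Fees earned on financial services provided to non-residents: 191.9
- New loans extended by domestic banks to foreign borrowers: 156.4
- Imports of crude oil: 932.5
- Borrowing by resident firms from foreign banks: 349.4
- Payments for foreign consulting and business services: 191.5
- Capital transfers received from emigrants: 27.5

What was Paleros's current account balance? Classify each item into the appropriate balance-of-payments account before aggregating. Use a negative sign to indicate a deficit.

-1455.7

Goods: -360.6 + 227.6 - 932.5 - 355.9 = -1421.4
Services: -191.5 + 146.3 - 108.5 + 191.9 = 38.2
Primary income: -72.5
Current account = (-1421.4) + 38.2 + (-72.5) = -1455.7
(Excluded from the current account — financial account: domestic pension funds' purchases of foreign equities 331.1, new loans extended by domestic banks to foreign borrowers 156.4, borrowing by resident firms from foreign banks 349.4; capital account: capital transfers received from emigrants 27.5.)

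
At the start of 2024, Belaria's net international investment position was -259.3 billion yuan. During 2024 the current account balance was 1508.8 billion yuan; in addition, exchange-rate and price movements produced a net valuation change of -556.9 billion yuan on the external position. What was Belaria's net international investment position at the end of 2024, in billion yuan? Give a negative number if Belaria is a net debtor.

Change in NIIP = current account + net valuation change = 1508.8 + (-556.9) = 951.9
End-of-year NIIP = -259.3 + 951.9 = 692.6

692.6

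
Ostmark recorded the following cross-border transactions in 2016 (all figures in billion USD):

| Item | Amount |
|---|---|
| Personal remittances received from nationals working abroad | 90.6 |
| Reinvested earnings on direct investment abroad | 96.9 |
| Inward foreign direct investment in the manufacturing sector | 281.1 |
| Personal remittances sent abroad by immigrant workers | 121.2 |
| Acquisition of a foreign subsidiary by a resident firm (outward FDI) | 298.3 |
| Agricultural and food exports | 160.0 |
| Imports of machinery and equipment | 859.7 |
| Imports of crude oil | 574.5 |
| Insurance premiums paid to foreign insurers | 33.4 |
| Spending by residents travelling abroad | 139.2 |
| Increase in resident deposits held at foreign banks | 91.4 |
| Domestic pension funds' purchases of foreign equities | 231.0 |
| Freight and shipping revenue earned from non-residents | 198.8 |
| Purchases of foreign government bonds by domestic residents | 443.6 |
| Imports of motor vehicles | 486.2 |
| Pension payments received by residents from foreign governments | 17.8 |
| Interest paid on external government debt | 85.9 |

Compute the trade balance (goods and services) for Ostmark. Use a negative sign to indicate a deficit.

Goods: -574.5 + 160.0 - 486.2 - 859.7 = -1760.4
Services: -33.4 - 139.2 + 198.8 = 26.2
Trade balance = -1760.4 + 26.2 = -1734.2
(Excluded from the trade balance — secondary income: personal remittances received from nationals working abroad 90.6, personal remittances sent abroad by immigrant workers 121.2, pension payments received by residents from foreign governments 17.8; primary income: reinvested earnings on direct investment abroad 96.9, interest paid on external government debt 85.9; financial account: inward foreign direct investment in the manufacturing sector 281.1, acquisition of a foreign subsidiary by a resident firm (outward FDI) 298.3, increase in resident deposits held at foreign banks 91.4, domestic pension funds' purchases of foreign equities 231.0, purchases of foreign government bonds by domestic residents 443.6.)

-1734.2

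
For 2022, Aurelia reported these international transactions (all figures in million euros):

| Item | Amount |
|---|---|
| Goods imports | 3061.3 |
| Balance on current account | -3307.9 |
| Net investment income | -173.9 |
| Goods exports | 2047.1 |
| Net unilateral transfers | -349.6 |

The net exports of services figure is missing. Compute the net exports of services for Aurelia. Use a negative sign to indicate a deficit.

-1770.2

Current account = goods balance + services balance + net primary income + net secondary income
Sum of the known components = -1537.7
Net exports of services = CA - (known components) = -3307.9 - (-1537.7) = -1770.2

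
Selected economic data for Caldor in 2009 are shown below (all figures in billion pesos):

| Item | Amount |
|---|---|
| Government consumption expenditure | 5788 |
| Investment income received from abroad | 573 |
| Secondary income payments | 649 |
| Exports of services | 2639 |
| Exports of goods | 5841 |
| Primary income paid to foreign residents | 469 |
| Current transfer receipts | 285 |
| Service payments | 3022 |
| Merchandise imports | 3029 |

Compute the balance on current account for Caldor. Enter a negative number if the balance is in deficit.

2169

Goods balance = 5841 - 3029 = 2812
Services balance = 2639 - 3022 = -383
Trade balance (goods + services) = 2812 + (-383) = 2429
Net primary income = 573 - 469 = 104
Net secondary income = 285 - 649 = -364
Current account = 2429 + 104 + (-364) = 2169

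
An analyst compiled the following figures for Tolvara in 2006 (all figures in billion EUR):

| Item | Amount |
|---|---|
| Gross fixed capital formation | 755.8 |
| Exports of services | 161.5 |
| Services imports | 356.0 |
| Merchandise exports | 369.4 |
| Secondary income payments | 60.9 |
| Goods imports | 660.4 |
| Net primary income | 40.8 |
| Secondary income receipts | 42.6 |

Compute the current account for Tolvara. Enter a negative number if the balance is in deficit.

Goods balance = 369.4 - 660.4 = -291.0
Services balance = 161.5 - 356.0 = -194.5
Trade balance (goods + services) = -291.0 + (-194.5) = -485.5
Net primary income = 40.8
Net secondary income = 42.6 - 60.9 = -18.3
Current account = -485.5 + 40.8 + (-18.3) = -463.0

-463.0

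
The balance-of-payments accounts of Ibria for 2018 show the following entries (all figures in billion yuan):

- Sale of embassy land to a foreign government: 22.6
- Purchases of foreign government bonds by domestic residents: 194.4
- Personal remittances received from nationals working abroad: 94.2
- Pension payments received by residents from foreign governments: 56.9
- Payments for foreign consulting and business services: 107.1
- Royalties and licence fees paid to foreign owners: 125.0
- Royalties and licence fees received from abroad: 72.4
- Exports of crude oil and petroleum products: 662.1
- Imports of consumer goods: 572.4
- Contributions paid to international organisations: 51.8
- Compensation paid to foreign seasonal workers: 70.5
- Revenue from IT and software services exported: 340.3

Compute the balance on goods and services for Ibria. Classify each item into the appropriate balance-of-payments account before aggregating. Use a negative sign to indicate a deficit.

Goods: -572.4 + 662.1 = 89.7
Services: 340.3 - 125.0 - 107.1 + 72.4 = 180.6
Trade balance = 89.7 + 180.6 = 270.3
(Excluded from the trade balance — capital account: sale of embassy land to a foreign government 22.6; financial account: purchases of foreign government bonds by domestic residents 194.4; secondary income: personal remittances received from nationals working abroad 94.2, pension payments received by residents from foreign governments 56.9, contributions paid to international organisations 51.8; primary income: compensation paid to foreign seasonal workers 70.5.)

270.3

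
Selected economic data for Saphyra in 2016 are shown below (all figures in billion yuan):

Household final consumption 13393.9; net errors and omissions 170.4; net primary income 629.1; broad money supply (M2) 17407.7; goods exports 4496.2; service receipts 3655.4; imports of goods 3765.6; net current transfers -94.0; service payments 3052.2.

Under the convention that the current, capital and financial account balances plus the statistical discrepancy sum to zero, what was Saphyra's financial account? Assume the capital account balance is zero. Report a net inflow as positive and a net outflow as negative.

-2039.3

Goods balance = 4496.2 - 3765.6 = 730.6
Services balance = 3655.4 - 3052.2 = 603.2
Trade balance (goods + services) = 730.6 + 603.2 = 1333.8
Net primary income = 629.1
Net secondary income = -94.0
Current account = 1333.8 + 629.1 + (-94.0) = 1868.9
Financial account = -(1868.9 + 170.4) = -2039.3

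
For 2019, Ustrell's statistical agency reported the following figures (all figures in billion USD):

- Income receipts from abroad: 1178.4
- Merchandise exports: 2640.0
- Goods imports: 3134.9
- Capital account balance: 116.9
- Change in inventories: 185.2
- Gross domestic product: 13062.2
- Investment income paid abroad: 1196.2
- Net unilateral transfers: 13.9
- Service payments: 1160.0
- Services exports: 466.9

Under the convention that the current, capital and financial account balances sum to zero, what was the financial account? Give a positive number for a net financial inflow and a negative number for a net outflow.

Goods balance = 2640.0 - 3134.9 = -494.9
Services balance = 466.9 - 1160.0 = -693.1
Trade balance (goods + services) = -494.9 + (-693.1) = -1188.0
Net primary income = 1178.4 - 1196.2 = -17.8
Net secondary income = 13.9
Current account = -1188.0 + (-17.8) + 13.9 = -1191.9
Financial account = -(-1191.9 + 116.9) = 1075.0

1075.0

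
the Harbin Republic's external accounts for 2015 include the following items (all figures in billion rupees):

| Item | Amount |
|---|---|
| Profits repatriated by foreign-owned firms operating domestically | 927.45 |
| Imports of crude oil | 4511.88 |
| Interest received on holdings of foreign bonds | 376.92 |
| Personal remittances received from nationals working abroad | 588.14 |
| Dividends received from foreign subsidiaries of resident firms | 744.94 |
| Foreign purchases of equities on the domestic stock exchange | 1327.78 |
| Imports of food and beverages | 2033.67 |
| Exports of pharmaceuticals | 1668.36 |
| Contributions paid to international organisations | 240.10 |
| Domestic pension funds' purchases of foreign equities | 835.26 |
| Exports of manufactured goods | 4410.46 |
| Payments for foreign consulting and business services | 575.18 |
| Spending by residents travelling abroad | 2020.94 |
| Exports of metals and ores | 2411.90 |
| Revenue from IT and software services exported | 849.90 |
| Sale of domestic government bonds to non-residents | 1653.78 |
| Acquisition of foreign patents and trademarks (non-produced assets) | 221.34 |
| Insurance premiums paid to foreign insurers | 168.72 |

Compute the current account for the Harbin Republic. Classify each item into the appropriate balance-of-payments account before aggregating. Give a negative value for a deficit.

572.68

Goods: -2033.67 - 4511.88 + 2411.90 + 4410.46 + 1668.36 = 1945.17
Services: 849.90 - 575.18 - 168.72 - 2020.94 = -1914.94
Primary income: 744.94 + 376.92 - 927.45 = 194.41
Secondary income: 588.14 - 240.10 = 348.04
Current account = 1945.17 + (-1914.94) + 194.41 + 348.04 = 572.68
(Excluded from the current account — financial account: foreign purchases of equities on the domestic stock exchange 1327.78, domestic pension funds' purchases of foreign equities 835.26, sale of domestic government bonds to non-residents 1653.78; capital account: acquisition of foreign patents and trademarks (non-produced assets) 221.34.)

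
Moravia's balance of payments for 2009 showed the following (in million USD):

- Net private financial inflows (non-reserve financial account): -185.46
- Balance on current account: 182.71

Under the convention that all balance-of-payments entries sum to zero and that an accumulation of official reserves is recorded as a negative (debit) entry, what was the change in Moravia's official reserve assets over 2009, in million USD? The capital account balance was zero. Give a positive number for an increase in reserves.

-2.75

Official reserve transactions balance = -(182.71 + (-185.46)) = 2.75
An accumulation of reserves is recorded as a debit (negative entry), so the change in the stock of reserves is the negative of that balance.
Change in official reserves = -(2.75) = -2.75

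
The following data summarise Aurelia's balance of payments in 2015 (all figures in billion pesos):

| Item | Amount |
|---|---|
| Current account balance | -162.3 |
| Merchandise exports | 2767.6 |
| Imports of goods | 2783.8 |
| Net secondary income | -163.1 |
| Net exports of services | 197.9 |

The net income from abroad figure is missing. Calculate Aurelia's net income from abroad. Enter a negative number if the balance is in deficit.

Current account = goods balance + services balance + net primary income + net secondary income
Sum of the known components = 18.6
Net income from abroad = CA - (known components) = -162.3 - 18.6 = -180.9

-180.9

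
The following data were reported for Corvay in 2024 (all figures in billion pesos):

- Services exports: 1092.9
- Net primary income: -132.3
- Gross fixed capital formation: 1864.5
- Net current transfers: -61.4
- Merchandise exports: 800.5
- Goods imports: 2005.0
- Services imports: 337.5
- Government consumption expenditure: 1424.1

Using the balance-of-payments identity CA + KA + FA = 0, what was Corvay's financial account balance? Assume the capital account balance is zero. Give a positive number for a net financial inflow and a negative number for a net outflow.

Goods balance = 800.5 - 2005.0 = -1204.5
Services balance = 1092.9 - 337.5 = 755.4
Trade balance (goods + services) = -1204.5 + 755.4 = -449.1
Net primary income = -132.3
Net secondary income = -61.4
Current account = -449.1 + (-132.3) + (-61.4) = -642.8
Financial account = -(-642.8) = 642.8

642.8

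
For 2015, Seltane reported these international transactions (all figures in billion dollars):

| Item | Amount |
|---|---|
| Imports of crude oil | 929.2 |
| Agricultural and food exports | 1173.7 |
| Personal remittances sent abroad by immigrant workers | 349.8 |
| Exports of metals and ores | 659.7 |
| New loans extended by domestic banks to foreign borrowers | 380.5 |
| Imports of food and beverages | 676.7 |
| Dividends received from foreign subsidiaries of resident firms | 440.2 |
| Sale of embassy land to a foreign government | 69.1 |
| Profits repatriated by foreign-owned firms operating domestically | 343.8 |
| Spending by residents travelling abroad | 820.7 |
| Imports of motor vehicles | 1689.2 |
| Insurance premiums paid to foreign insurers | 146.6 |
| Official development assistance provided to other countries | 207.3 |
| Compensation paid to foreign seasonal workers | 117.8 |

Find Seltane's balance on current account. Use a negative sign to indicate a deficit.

-3007.5

Goods: -676.7 - 1689.2 + 1173.7 + 659.7 - 929.2 = -1461.7
Services: -146.6 - 820.7 = -967.3
Primary income: -343.8 - 117.8 + 440.2 = -21.4
Secondary income: -207.3 - 349.8 = -557.1
Current account = (-1461.7) + (-967.3) + (-21.4) + (-557.1) = -3007.5
(Excluded from the current account — financial account: new loans extended by domestic banks to foreign borrowers 380.5; capital account: sale of embassy land to a foreign government 69.1.)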